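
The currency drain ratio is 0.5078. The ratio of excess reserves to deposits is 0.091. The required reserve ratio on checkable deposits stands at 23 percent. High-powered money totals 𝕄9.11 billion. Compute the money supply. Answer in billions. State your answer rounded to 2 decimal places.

The money multiplier is m = (1 + c) / (rr + e + c) = (1 + 0.5078) / (0.23 + 0.091 + 0.5078) ≈ 1.8193.
So M = m × MB = 1.8193 × 9.11 ≈ 16.5738 billion.

𝕄16.57 billion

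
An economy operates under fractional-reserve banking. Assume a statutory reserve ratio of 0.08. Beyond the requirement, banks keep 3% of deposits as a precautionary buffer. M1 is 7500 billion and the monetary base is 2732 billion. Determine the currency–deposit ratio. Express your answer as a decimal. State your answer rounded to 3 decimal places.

0.400

Using m = M/MB = 7500/2732 ≈ 2.745242. From m = (1 + c)/(c + rr + e), rearranging gives 1 + c = m·(c + rr + e), so c·(1 − m) = m·(rr + e) − 1.
Hence c = [m·(rr + e) − 1]/(1 − m) = [2.745242 × (0.08 + 0.03) − 1] / (1 − 2.745242) ≈ 0.399958.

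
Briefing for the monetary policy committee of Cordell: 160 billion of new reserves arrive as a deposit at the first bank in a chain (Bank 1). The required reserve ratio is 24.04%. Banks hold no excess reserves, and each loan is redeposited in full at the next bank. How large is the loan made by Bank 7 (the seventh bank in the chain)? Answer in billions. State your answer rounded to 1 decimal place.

Each bank lends a fraction (1 − rr) = 0.7596 of the deposit it receives, so Bank 7 receives 160·0.7596^6 and lends 160·0.7596^7 ≈ 23.3461 billion.

23.3 billion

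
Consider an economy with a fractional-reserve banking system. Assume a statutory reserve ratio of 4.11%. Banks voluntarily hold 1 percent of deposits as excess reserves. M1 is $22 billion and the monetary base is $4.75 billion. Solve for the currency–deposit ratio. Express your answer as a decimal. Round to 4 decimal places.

0.2102

Using m = M/MB = 22/4.75 ≈ 4.631579. From m = (1 + c)/(c + rr + e), rearranging gives 1 + c = m·(c + rr + e), so c·(1 − m) = m·(rr + e) − 1.
Hence c = [m·(rr + e) − 1]/(1 − m) = [4.631579 × (0.0411 + 0.01) − 1] / (1 − 4.631579) ≈ 0.210191.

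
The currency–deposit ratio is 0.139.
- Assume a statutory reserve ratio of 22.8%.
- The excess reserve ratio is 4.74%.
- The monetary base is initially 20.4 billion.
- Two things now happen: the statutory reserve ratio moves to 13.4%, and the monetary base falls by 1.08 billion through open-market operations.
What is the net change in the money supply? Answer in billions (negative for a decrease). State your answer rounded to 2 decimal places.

Before: m₁ = (1 + 0.139) / (0.228 + 0.0474 + 0.139) ≈ 2.74855, MB₁ = 20.4, so M₁ = 2.74855 × 20.4 ≈ 56.0704 billion.
After: m₂ = (1 + 0.139) / (0.134 + 0.0474 + 0.139) ≈ 3.55493, MB₂ = 20.4 − 1.08 = 19.32, so M₂ = 3.55493 × 19.32 ≈ 68.6812 billion.
ΔM = M₂ − M₁ = 68.6812 − 56.0704 = 12.6108 billion.

12.61 billion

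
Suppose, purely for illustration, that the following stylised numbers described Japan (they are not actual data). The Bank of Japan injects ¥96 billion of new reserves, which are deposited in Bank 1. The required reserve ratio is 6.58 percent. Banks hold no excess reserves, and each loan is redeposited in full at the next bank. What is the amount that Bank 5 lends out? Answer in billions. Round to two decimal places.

Each bank lends a fraction (1 − rr) = 0.9342 of the deposit it receives, so Bank 5 receives 96·0.9342^4 and lends 96·0.9342^5 ≈ 68.3078 billion.

¥68.31 billion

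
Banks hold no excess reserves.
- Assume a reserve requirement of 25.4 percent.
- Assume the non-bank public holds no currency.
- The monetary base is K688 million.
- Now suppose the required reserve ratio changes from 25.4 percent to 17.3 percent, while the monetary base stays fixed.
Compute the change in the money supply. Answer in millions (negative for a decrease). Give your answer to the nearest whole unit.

K1268 million

Initially m₁ = 1 / (0.254) ≈ 3.9370, so M₁ = 3.9370 × 688 = 2708.656 million.
After the change m₂ = 1 / (0.173) ≈ 5.7803, so M₂ = 5.7803 × 688 = 3976.8464 million.
ΔM = M₂ − M₁ = 3976.8464 − 2708.656 = 1268.1904 million.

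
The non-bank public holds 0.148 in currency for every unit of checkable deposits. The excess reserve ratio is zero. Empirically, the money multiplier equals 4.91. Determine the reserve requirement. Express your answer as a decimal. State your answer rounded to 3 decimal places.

Using m = 4.91. Since m = (1 + c)/(c + rr + e), the denominator satisfies c + rr + e = (1 + c)/m = (1 + 0.148) / 4.91 ≈ 0.233809.
With c = 0.148 and e = 0, the reserve requirement is 0.233809 − 0.148 − 0 = 0.085809.

0.086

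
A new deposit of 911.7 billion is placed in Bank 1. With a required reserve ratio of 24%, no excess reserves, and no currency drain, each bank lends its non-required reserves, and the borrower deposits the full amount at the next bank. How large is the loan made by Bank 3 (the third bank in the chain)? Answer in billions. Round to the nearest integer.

Each bank lends a fraction (1 − rr) = 0.7600 of the deposit it receives, so Bank 3 receives 911.7·0.7600^2 and lends 911.7·0.7600^3 ≈ 400.2144 billion.

400 billion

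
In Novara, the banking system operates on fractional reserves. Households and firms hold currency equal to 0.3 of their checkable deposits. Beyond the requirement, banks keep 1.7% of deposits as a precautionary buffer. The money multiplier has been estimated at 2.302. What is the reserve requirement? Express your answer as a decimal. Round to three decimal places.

0.248

Using m = 2.302. Since m = (1 + c)/(c + rr + e), the denominator satisfies c + rr + e = (1 + c)/m = (1 + 0.3) / 2.302 ≈ 0.564726.
With c = 0.3 and e = 0.017, the reserve requirement is 0.564726 − 0.3 − 0.017 = 0.247726.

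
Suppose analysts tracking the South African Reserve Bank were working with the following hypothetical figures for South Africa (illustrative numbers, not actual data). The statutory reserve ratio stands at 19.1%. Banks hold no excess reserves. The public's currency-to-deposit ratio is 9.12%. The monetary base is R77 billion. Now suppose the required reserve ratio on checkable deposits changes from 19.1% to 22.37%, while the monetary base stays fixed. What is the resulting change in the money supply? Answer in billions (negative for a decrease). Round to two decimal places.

-30.92 billion

Initially m₁ = (1 + 0.0912) / (0.191 + 0.0912) ≈ 3.86676, so M₁ = 3.86676 × 77 ≈ 297.7405 billion.
After the change m₂ = (1 + 0.0912) / (0.2237 + 0.0912) ≈ 3.46523, so M₂ = 3.46523 × 77 ≈ 266.8227 billion.
ΔM = M₂ − M₁ = 266.8227 − 297.7405 = -30.9178 billion.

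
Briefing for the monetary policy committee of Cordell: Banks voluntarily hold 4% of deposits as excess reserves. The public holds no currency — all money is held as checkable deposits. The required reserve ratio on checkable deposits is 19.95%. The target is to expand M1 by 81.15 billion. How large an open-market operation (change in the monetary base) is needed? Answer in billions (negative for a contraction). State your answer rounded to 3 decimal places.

The money multiplier is m = 1 / (rr + e) = 1 / (0.1995 + 0.04) ≈ 4.175365.
ΔMB = ΔM / m = (+81.15) / 4.175365 ≈ 19.4354 billion.

19.435 billion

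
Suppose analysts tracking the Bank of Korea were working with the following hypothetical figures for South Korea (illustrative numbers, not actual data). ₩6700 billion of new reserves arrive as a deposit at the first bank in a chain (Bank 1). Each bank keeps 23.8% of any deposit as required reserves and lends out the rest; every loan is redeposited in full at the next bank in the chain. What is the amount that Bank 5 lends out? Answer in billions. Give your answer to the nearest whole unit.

₩1721 billion

Each bank lends a fraction (1 − rr) = 0.7620 of the deposit it receives, so Bank 5 receives 6700·0.7620^4 and lends 6700·0.7620^5 ≈ 1721.2726 billion.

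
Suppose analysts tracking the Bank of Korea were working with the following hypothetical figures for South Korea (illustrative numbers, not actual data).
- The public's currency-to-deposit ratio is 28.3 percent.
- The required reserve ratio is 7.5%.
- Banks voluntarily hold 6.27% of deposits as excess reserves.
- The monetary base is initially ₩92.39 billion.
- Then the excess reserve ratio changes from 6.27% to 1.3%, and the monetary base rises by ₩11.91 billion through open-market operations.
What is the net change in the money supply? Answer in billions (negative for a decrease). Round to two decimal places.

Before: m₁ = (1 + 0.283) / (0.075 + 0.0627 + 0.283) ≈ 3.049679, MB₁ = 92.39, so M₁ = 3.049679 × 92.39 ≈ 281.7598 billion.
After: m₂ = (1 + 0.283) / (0.075 + 0.013 + 0.283) ≈ 3.458221, MB₂ = 92.39 + 11.91 = 104.3, so M₂ = 3.458221 × 104.3 ≈ 360.6925 billion.
ΔM = M₂ − M₁ = 360.6925 − 281.7598 = 78.9327 billion.

₩78.93 billion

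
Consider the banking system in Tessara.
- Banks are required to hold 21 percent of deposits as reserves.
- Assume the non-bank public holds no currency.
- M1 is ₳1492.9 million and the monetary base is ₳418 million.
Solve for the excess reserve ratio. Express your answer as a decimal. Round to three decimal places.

0.070

Using m = M/MB = 1492.9/418 ≈ 3.571531. Since m = (1 + c)/(c + rr + e), the denominator satisfies c + rr + e = (1 + c)/m = (1 + 0) / 3.571531 ≈ 0.279992.
With c = 0 and rr = 0.21, the excess reserve ratio is 0.279992 − 0 − 0.21 = 0.069992.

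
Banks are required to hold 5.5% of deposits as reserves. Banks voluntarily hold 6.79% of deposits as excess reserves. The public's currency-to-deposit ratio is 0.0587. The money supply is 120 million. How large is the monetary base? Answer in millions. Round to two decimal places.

20.58 million

The money multiplier is m = (1 + c) / (rr + e + c) = (1 + 0.0587) / (0.055 + 0.0679 + 0.0587) ≈ 5.829846.
MB = M / m = 120 / 5.829846 ≈ 20.5837 million.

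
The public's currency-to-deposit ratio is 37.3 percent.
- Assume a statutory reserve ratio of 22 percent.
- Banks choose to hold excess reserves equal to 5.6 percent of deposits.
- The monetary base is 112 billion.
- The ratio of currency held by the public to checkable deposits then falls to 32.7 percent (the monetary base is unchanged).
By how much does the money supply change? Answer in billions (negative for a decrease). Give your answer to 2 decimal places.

9.53 billion

Initially m₁ = (1 + 0.373) / (0.22 + 0.056 + 0.373) ≈ 2.115562, so M₁ = 2.115562 × 112 ≈ 236.9429 billion.
After the change m₂ = (1 + 0.327) / (0.22 + 0.056 + 0.327) ≈ 2.200663, so M₂ = 2.200663 × 112 ≈ 246.4743 billion.
ΔM = M₂ − M₁ = 246.4743 − 236.9429 = 9.5314 billion.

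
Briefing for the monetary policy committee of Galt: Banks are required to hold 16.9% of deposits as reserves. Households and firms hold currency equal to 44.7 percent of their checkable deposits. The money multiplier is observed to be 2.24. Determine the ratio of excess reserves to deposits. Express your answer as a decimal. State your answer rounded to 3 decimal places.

Using m = 2.24. Since m = (1 + c)/(c + rr + e), the denominator satisfies c + rr + e = (1 + c)/m = (1 + 0.447) / 2.24 ≈ 0.645982.
With c = 0.447 and rr = 0.169, the ratio of excess reserves to deposits is 0.645982 − 0.447 − 0.169 = 0.029982.

0.030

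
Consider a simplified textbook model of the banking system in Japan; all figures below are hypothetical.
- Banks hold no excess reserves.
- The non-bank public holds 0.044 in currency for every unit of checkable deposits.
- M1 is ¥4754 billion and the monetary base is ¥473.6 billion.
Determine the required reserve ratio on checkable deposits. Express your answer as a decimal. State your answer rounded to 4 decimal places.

Using m = M/MB = 4754/473.6 ≈ 10.038007. Since m = (1 + c)/(c + rr + e), the denominator satisfies c + rr + e = (1 + c)/m = (1 + 0.044) / 10.038007 ≈ 0.104005.
With c = 0.044 and e = 0, the required reserve ratio on checkable deposits is 0.104005 − 0.044 − 0 = 0.060005.

0.0600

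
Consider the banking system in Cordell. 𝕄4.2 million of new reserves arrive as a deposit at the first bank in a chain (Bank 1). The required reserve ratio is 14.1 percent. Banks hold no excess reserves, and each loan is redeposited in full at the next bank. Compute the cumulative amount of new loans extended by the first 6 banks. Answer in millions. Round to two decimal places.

𝕄15.31 million

Bank i lends (1 − rr)^i of the original deposit: Bank 1 lends 4.2·0.8590 = 3.6078, Bank 2 lends 4.2·0.8590² ≈ 3.0991, and so on.
Summing a geometric series: total = 4.2·[0.8590·(1 − 0.8590^6) / (1 − 0.8590)] ≈ 15.3075 million.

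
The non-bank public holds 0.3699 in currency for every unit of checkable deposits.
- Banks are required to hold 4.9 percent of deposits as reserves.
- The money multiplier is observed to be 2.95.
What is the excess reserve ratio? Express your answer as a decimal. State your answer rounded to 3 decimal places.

Using m = 2.95. Since m = (1 + c)/(c + rr + e), the denominator satisfies c + rr + e = (1 + c)/m = (1 + 0.3699) / 2.95 ≈ 0.464373.
With c = 0.3699 and rr = 0.049, the excess reserve ratio is 0.464373 − 0.3699 − 0.049 = 0.045473.

0.045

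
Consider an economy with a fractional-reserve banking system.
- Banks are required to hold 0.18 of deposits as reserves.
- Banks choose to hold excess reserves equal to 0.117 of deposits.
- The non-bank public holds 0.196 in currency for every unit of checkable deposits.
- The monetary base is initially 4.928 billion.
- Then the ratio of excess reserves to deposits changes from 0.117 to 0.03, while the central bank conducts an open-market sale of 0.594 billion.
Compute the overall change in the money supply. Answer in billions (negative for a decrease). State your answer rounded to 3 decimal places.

Before: m₁ = (1 + 0.196) / (0.18 + 0.117 + 0.196) ≈ 2.42596, MB₁ = 4.928, so M₁ = 2.42596 × 4.928 ≈ 11.9551 billion.
After: m₂ = (1 + 0.196) / (0.18 + 0.03 + 0.196) ≈ 2.94581, MB₂ = 4.928 − 0.594 = 4.334, so M₂ = 2.94581 × 4.334 ≈ 12.7671 billion.
ΔM = M₂ − M₁ = 12.7671 − 11.9551 = 0.812 billion.

0.812 billion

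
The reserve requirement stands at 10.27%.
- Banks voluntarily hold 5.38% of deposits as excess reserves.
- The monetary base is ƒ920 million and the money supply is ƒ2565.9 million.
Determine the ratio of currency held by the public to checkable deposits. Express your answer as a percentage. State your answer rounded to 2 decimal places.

Using m = M/MB = 2565.9/920 ≈ 2.789022. From m = (1 + c)/(c + rr + e), rearranging gives 1 + c = m·(c + rr + e), so c·(1 − m) = m·(rr + e) − 1.
Hence c = [m·(rr + e) − 1]/(1 − m) = [2.789022 × (0.1027 + 0.0538) − 1] / (1 − 2.789022) ≈ 0.314987.

31.50%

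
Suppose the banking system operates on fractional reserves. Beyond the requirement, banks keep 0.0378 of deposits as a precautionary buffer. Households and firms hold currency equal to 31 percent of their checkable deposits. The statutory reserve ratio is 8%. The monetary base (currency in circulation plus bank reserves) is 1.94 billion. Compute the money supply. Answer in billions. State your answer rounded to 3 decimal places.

The money multiplier is m = (1 + c) / (rr + e + c) = (1 + 0.31) / (0.08 + 0.0378 + 0.31) ≈ 3.06218.
So M = m × MB = 3.06218 × 1.94 ≈ 5.9406 billion.

5.941 billion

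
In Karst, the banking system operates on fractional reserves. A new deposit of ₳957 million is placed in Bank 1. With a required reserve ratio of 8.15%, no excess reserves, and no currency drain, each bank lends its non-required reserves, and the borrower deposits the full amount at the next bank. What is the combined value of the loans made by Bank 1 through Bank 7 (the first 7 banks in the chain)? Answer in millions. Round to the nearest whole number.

₳4837 million

Bank i lends (1 − rr)^i of the original deposit: Bank 1 lends 957·0.9185 = 879.0045, Bank 2 lends 957·0.9185² ≈ 807.3656, and so on.
Summing a geometric series: total = 957·[0.9185·(1 − 0.9185^7) / (1 − 0.9185)] ≈ 4837.1032 million.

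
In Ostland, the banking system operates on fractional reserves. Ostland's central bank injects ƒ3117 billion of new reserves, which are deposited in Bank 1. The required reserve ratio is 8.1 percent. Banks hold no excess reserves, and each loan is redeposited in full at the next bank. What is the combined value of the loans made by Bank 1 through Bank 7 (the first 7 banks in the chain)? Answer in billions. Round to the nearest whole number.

Bank i lends (1 − rr)^i of the original deposit: Bank 1 lends 3117·0.9190 = 2864.5230, Bank 2 lends 3117·0.9190² ≈ 2632.4966, and so on.
Summing a geometric series: total = 3117·[0.9190·(1 − 0.9190^7) / (1 − 0.9190)] ≈ 15786.1411 billion.

ƒ15786 billion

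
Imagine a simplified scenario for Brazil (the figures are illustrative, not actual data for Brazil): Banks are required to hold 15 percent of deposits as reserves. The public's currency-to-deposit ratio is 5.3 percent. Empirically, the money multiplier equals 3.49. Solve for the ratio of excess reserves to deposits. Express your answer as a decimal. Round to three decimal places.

Using m = 3.49. Since m = (1 + c)/(c + rr + e), the denominator satisfies c + rr + e = (1 + c)/m = (1 + 0.053) / 3.49 ≈ 0.301719.
With c = 0.053 and rr = 0.15, the ratio of excess reserves to deposits is 0.301719 − 0.053 − 0.15 = 0.098719.

0.099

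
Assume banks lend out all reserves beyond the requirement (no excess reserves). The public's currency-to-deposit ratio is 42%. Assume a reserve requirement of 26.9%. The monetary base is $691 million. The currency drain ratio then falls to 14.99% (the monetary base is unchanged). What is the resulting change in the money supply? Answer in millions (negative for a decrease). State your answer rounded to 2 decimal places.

$472.71 million

Initially m₁ = (1 + 0.42) / (0.269 + 0.42) ≈ 2.060958, so M₁ = 2.060958 × 691 ≈ 1424.122 million.
After the change m₂ = (1 + 0.1499) / (0.269 + 0.1499) ≈ 2.745047, so M₂ = 2.745047 × 691 ≈ 1896.8275 million.
ΔM = M₂ − M₁ = 1896.8275 − 1424.122 = 472.7055 million.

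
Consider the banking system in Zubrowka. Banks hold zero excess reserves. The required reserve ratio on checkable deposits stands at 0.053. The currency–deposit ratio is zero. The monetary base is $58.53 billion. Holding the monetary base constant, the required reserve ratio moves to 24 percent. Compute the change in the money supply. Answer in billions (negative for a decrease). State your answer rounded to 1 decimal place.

Initially m₁ = 1 / (0.053) ≈ 18.8679, so M₁ = 18.8679 × 58.53 ≈ 1104.3382 billion.
After the change m₂ = 1 / (0.24) ≈ 4.1667, so M₂ = 4.1667 × 58.53 ≈ 243.877 billion.
ΔM = M₂ − M₁ = 243.877 − 1104.3382 = -860.4612 billion.

-860.5 billion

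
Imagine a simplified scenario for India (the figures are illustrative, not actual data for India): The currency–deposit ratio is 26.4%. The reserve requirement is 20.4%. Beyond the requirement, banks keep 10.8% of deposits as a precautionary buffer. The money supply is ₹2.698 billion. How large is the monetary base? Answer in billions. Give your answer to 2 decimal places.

₹1.23 billion

The money multiplier is m = (1 + c) / (rr + e + c) = (1 + 0.264) / (0.204 + 0.108 + 0.264) ≈ 2.1944.
MB = M / m = 2.698 / 2.1944 ≈ 1.2295 billion.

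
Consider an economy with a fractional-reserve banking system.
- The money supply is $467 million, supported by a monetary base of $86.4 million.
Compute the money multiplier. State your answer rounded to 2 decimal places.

5.41

The money multiplier is m = M / MB = 467 / 86.4 ≈ 5.40509.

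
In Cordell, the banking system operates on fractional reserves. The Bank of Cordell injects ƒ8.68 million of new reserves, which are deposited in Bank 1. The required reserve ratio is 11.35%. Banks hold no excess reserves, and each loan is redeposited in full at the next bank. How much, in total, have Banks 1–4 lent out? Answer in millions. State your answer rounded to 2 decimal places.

Bank i lends (1 − rr)^i of the original deposit: Bank 1 lends 8.68·0.8865 ≈ 7.6948, Bank 2 lends 8.68·0.8865² ≈ 6.8215, and so on.
Summing a geometric series: total = 8.68·[0.8865·(1 − 0.8865^4) / (1 − 0.8865)] ≈ 25.9244 million.

ƒ25.92 million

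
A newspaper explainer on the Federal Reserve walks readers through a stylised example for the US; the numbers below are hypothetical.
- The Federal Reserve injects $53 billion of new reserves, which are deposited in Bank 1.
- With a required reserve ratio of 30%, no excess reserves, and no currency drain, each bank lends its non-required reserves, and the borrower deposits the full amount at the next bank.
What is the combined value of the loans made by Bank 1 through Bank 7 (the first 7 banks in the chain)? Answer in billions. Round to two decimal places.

Bank i lends (1 − rr)^i of the original deposit: Bank 1 lends 53·0.7000 = 37.1000, Bank 2 lends 53·0.7000² = 25.9700, and so on.
Summing a geometric series: total = 53·[0.7000·(1 − 0.7000^7) / (1 − 0.7000)] ≈ 113.4822 billion.

$113.48 billion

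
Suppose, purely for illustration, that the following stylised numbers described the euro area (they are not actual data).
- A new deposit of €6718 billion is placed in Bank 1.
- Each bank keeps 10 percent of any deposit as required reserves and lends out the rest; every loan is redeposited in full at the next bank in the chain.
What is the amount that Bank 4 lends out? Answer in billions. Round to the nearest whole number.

€4408 billion

Each bank lends a fraction (1 − rr) = 0.9000 of the deposit it receives, so Bank 4 receives 6718·0.9000^3 and lends 6718·0.9000^4 = 4407.6798 billion.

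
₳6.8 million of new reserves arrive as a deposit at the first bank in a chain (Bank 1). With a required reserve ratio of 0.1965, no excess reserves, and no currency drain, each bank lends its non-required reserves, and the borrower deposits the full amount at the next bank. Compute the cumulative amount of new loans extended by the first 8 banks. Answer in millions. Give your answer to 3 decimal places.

Bank i lends (1 − rr)^i of the original deposit: Bank 1 lends 6.8·0.8035 = 5.4638, Bank 2 lends 6.8·0.8035² ≈ 4.3902, and so on.
Summing a geometric series: total = 6.8·[0.8035·(1 − 0.8035^8) / (1 − 0.8035)] ≈ 22.9748 million.

₳22.975 million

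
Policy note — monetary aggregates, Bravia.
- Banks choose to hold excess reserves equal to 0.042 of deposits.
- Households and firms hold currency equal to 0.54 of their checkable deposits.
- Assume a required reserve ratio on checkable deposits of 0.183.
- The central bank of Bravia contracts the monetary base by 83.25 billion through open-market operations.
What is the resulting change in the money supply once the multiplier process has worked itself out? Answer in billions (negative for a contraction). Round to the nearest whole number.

The money multiplier is m = (1 + c) / (rr + e + c) = (1 + 0.54) / (0.183 + 0.042 + 0.54) ≈ 2.0131.
The sale removes 83.25 billion of base, so ΔM = m × ΔMB = 2.0131 × (−83.25) ≈ -167.5906 billion.

-168 billion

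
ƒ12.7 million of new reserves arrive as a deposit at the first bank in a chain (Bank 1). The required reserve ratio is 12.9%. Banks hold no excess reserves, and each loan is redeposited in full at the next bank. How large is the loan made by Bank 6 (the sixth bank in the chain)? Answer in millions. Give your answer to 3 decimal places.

ƒ5.545 million

Each bank lends a fraction (1 − rr) = 0.8710 of the deposit it receives, so Bank 6 receives 12.7·0.8710^5 and lends 12.7·0.8710^6 ≈ 5.5451 million.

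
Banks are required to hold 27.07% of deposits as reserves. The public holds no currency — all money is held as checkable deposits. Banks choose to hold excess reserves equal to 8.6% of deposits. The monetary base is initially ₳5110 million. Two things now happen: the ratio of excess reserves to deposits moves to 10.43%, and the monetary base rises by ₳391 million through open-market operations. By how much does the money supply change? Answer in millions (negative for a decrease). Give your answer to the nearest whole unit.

Before: m₁ = 1 / (0.2707 + 0.086) ≈ 2.80348, MB₁ = 5110, so M₁ = 2.80348 × 5110 = 14325.7828 million.
After: m₂ = 1 / (0.2707 + 0.1043) ≈ 2.66667, MB₂ = 5110 + 391 = 5501, so M₂ = 2.66667 × 5501 ≈ 14669.3517 million.
ΔM = M₂ − M₁ = 14669.3517 − 14325.7828 = 343.5689 million.

₳344 million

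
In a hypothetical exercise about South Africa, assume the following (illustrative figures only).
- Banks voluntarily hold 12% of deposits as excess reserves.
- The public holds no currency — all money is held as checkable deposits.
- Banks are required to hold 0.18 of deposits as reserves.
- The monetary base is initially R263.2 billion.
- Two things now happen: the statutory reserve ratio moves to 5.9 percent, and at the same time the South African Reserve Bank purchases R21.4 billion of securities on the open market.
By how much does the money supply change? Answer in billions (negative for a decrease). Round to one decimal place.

R712.6 billion

Before: m₁ = 1 / (0.18 + 0.12) ≈ 3.33333, MB₁ = 263.2, so M₁ = 3.33333 × 263.2 ≈ 877.3325 billion.
After: m₂ = 1 / (0.059 + 0.12) ≈ 5.58659, MB₂ = 263.2 + 21.4 = 284.6, so M₂ = 5.58659 × 284.6 ≈ 1589.9435 billion.
ΔM = M₂ − M₁ = 1589.9435 − 877.3325 = 712.611 billion.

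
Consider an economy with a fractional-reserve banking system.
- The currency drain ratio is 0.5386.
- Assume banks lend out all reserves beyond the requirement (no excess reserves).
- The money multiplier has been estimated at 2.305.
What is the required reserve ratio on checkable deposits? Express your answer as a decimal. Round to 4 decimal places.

0.1289

Using m = 2.305. Since m = (1 + c)/(c + rr + e), the denominator satisfies c + rr + e = (1 + c)/m = (1 + 0.5386) / 2.305 ≈ 0.667505.
With c = 0.5386 and e = 0, the required reserve ratio on checkable deposits is 0.667505 − 0.5386 − 0 = 0.128905.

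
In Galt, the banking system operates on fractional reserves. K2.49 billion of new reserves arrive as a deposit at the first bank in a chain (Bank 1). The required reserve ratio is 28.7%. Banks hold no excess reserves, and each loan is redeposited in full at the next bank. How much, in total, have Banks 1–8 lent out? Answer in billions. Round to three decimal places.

Bank i lends (1 − rr)^i of the original deposit: Bank 1 lends 2.49·0.7130 ≈ 1.7754, Bank 2 lends 2.49·0.7130² ≈ 1.2658, and so on.
Summing a geometric series: total = 2.49·[0.7130·(1 − 0.7130^8) / (1 − 0.7130)] ≈ 5.7728 billion.

K5.773 billion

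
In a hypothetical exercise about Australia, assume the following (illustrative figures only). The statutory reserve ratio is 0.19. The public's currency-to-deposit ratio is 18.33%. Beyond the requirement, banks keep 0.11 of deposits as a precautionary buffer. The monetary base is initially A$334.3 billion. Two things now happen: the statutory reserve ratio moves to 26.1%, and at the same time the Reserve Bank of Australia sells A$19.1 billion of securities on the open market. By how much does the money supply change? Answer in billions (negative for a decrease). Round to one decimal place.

Before: m₁ = (1 + 0.1833) / (0.19 + 0.11 + 0.1833) ≈ 2.44838, MB₁ = 334.3, so M₁ = 2.44838 × 334.3 ≈ 818.4934 billion.
After: m₂ = (1 + 0.1833) / (0.261 + 0.11 + 0.1833) ≈ 2.13476, MB₂ = 334.3 − 19.1 = 315.2, so M₂ = 2.13476 × 315.2 ≈ 672.8764 billion.
ΔM = M₂ − M₁ = 672.8764 − 818.4934 = -145.617 billion.

-145.6 billion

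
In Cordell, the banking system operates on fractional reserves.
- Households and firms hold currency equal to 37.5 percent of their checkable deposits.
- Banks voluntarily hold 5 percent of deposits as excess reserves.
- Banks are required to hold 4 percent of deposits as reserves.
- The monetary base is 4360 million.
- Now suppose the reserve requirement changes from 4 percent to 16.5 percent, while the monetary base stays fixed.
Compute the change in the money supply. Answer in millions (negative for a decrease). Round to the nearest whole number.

-2731 million

Initially m₁ = (1 + 0.375) / (0.04 + 0.05 + 0.375) ≈ 2.95699, so M₁ = 2.95699 × 4360 = 12892.4764 million.
After the change m₂ = (1 + 0.375) / (0.165 + 0.05 + 0.375) ≈ 2.33051, so M₂ = 2.33051 × 4360 = 10161.0236 million.
ΔM = M₂ − M₁ = 10161.0236 − 12892.4764 = -2731.4528 million.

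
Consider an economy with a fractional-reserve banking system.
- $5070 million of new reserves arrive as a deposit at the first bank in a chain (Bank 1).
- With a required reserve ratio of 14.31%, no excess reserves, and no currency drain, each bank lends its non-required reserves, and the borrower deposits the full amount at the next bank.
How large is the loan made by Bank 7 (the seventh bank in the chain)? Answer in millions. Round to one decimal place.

$1720.0 million

Each bank lends a fraction (1 − rr) = 0.8569 of the deposit it receives, so Bank 7 receives 5070·0.8569^6 and lends 5070·0.8569^7 ≈ 1719.9624 million.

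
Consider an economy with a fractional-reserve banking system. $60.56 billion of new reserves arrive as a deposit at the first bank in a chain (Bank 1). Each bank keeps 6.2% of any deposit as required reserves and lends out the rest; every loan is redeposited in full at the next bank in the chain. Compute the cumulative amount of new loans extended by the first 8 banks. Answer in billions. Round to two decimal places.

$367.15 billion

Bank i lends (1 − rr)^i of the original deposit: Bank 1 lends 60.56·0.9380 ≈ 56.8053, Bank 2 lends 60.56·0.9380² ≈ 53.2834, and so on.
Summing a geometric series: total = 60.56·[0.9380·(1 − 0.9380^8) / (1 − 0.9380)] ≈ 367.1543 billion.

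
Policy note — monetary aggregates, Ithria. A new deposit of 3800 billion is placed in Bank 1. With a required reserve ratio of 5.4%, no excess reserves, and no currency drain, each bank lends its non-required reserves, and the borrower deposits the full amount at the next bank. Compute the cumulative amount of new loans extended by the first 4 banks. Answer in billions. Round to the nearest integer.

Bank i lends (1 − rr)^i of the original deposit: Bank 1 lends 3800·0.9460 = 3594.8000, Bank 2 lends 3800·0.9460² = 3400.6808, and so on.
Summing a geometric series: total = 3800·[0.9460·(1 − 0.9460^4) / (1 − 0.9460)] ≈ 13255.8485 billion.

13256 billion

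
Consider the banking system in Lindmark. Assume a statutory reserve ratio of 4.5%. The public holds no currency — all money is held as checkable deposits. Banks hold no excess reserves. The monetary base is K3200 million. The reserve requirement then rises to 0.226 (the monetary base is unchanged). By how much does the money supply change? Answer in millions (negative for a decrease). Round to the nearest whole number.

-56952 million

Initially m₁ = 1 / (0.045) ≈ 22.22222, so M₁ = 22.22222 × 3200 = 71111.104 million.
After the change m₂ = 1 / (0.226) ≈ 4.42478, so M₂ = 4.42478 × 3200 = 14159.296 million.
ΔM = M₂ − M₁ = 14159.296 − 71111.104 = -56951.808 million.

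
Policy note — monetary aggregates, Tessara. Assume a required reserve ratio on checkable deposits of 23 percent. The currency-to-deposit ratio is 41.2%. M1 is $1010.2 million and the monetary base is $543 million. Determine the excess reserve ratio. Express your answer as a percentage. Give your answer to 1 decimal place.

Using m = M/MB = 1010.2/543 ≈ 1.860405. Since m = (1 + c)/(c + rr + e), the denominator satisfies c + rr + e = (1 + c)/m = (1 + 0.412) / 1.860405 ≈ 0.758975.
With c = 0.412 and rr = 0.23, the excess reserve ratio is 0.758975 − 0.412 − 0.23 = 0.116975.

11.7%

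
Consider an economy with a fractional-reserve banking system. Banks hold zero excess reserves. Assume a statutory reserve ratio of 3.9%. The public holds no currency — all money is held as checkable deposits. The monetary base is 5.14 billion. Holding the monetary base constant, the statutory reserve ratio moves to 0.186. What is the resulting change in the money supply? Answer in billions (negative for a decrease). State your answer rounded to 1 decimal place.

-104.2 billion

Initially m₁ = 1 / (0.039) ≈ 25.6410, so M₁ = 25.6410 × 5.14 ≈ 131.7947 billion.
After the change m₂ = 1 / (0.186) ≈ 5.3763, so M₂ = 5.3763 × 5.14 ≈ 27.6342 billion.
ΔM = M₂ − M₁ = 27.6342 − 131.7947 = -104.1605 billion.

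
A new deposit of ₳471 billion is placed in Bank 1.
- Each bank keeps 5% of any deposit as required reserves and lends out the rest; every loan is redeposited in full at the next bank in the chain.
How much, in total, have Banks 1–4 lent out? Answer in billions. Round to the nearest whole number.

₳1660 billion

Bank i lends (1 − rr)^i of the original deposit: Bank 1 lends 471·0.9500 = 447.4500, Bank 2 lends 471·0.9500² = 425.0775, and so on.
Summing a geometric series: total = 471·[0.9500·(1 − 0.9500^4) / (1 − 0.9500)] ≈ 1659.9836 billion.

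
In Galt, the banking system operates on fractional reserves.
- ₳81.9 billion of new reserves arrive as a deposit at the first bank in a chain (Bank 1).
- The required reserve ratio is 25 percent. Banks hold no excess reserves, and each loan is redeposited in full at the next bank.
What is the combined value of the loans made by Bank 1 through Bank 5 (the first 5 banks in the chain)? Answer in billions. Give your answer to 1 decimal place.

₳187.4 billion

Bank i lends (1 − rr)^i of the original deposit: Bank 1 lends 81.9·0.7500 = 61.4250, Bank 2 lends 81.9·0.7500² ≈ 46.0688, and so on.
Summing a geometric series: total = 81.9·[0.7500·(1 − 0.7500^5) / (1 − 0.7500)] ≈ 187.3942 billion.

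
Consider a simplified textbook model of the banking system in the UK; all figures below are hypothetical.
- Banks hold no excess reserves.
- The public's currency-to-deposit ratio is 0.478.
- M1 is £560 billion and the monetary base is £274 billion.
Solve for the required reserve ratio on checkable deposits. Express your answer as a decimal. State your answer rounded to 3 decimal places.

0.245

Using m = M/MB = 560/274 ≈ 2.043796. Since m = (1 + c)/(c + rr + e), the denominator satisfies c + rr + e = (1 + c)/m = (1 + 0.478) / 2.043796 ≈ 0.723164.
With c = 0.478 and e = 0, the required reserve ratio on checkable deposits is 0.723164 − 0.478 − 0 = 0.245164.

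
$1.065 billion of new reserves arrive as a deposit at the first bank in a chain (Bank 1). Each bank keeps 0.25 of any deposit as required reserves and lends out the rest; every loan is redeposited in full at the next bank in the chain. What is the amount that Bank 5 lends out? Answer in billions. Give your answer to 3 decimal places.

Each bank lends a fraction (1 − rr) = 0.7500 of the deposit it receives, so Bank 5 receives 1.065·0.7500^4 and lends 1.065·0.7500^5 ≈ 0.2527 billion.

$0.253 billion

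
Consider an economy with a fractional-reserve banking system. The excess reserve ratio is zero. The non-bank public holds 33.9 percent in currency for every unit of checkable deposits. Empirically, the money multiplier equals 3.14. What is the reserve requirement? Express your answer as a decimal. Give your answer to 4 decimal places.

Using m = 3.14. Since m = (1 + c)/(c + rr + e), the denominator satisfies c + rr + e = (1 + c)/m = (1 + 0.339) / 3.14 ≈ 0.426433.
With c = 0.339 and e = 0, the reserve requirement is 0.426433 − 0.339 − 0 = 0.087433.

0.0874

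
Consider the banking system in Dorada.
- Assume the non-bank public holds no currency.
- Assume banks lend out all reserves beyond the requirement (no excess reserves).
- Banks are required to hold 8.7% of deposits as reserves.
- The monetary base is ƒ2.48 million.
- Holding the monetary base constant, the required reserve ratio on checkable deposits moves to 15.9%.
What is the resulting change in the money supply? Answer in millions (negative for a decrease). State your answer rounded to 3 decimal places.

-12.908 million

Initially m₁ = 1 / (0.087) ≈ 11.49425, so M₁ = 11.49425 × 2.48 ≈ 28.5057 million.
After the change m₂ = 1 / (0.159) ≈ 6.28931, so M₂ = 6.28931 × 2.48 ≈ 15.5975 million.
ΔM = M₂ − M₁ = 15.5975 − 28.5057 = -12.9082 million.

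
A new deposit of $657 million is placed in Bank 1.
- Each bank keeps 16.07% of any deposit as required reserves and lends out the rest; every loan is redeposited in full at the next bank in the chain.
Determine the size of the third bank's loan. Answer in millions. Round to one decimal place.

$388.4 million

Each bank lends a fraction (1 − rr) = 0.8393 of the deposit it receives, so Bank 3 receives 657·0.8393^2 and lends 657·0.8393^3 ≈ 388.4338 million.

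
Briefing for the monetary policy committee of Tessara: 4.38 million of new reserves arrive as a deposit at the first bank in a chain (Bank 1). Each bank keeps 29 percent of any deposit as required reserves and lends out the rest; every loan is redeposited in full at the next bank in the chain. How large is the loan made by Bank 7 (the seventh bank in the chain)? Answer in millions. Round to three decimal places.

Each bank lends a fraction (1 − rr) = 0.7100 of the deposit it receives, so Bank 7 receives 4.38·0.7100^6 and lends 4.38·0.7100^7 ≈ 0.3984 million.

0.398 million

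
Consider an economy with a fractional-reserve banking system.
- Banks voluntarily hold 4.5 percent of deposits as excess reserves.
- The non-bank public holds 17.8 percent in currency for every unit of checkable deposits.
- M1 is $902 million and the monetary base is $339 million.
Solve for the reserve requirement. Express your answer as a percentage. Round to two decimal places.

Using m = M/MB = 902/339 ≈ 2.660767. Since m = (1 + c)/(c + rr + e), the denominator satisfies c + rr + e = (1 + c)/m = (1 + 0.178) / 2.660767 ≈ 0.442729.
With c = 0.178 and e = 0.045, the reserve requirement is 0.442729 − 0.178 − 0.045 = 0.219729.

21.97%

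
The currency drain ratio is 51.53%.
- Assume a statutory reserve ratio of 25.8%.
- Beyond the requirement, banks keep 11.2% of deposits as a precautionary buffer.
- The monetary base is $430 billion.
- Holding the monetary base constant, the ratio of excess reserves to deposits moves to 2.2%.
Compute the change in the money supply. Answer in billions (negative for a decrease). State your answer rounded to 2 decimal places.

$83.29 billion

Initially m₁ = (1 + 0.5153) / (0.258 + 0.112 + 0.5153) ≈ 1.711623, so M₁ = 1.711623 × 430 ≈ 735.9979 billion.
After the change m₂ = (1 + 0.5153) / (0.258 + 0.022 + 0.5153) ≈ 1.905319, so M₂ = 1.905319 × 430 ≈ 819.2872 billion.
ΔM = M₂ − M₁ = 819.2872 − 735.9979 = 83.2893 billion.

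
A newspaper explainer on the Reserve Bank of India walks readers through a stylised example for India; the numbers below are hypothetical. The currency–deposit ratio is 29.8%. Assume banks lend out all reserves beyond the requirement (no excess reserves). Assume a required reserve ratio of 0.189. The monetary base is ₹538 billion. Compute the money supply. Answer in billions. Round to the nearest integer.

The money multiplier is m = (1 + c) / (rr + c) = (1 + 0.298) / (0.189 + 0.298) ≈ 2.6653.
So M = m × MB = 2.6653 × 538 = 1433.9314 billion.

₹1434 billion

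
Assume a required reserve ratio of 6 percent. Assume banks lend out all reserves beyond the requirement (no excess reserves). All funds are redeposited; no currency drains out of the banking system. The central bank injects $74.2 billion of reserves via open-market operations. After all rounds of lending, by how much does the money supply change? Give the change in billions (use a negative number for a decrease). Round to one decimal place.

$1236.7 billion

The simple money multiplier is m = 1/rr = 1/0.06 ≈ 16.6667.
An open-market purchase increases the monetary base by 74.2 billion, so ΔM = m × ΔMB = 16.6667 × 74.2 ≈ 1236.6691 billion.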